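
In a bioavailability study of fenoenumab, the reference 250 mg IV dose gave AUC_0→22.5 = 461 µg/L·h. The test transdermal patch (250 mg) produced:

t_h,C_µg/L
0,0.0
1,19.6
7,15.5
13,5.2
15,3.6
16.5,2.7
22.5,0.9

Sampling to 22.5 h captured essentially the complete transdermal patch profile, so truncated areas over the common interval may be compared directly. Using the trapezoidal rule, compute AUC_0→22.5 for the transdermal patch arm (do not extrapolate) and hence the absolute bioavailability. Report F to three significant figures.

Trapezoidal AUC_0→22.5 (transdermal patch):
  [0→1]: (0.0+19.6)/2 × 1 = 9.8
  [1→7]: (19.6+15.5)/2 × 6 = 105.3
  [7→13]: (15.5+5.2)/2 × 6 = 62.1
  [13→15]: (5.2+3.6)/2 × 2 = 8.8
  [15→16.5]: (3.6+2.7)/2 × 1.5 = 4.725
  [16.5→22.5]: (2.7+0.9)/2 × 6 = 10.8
  Sum = 201.525 µg/L·h
F = (AUC_ev/D_ev)/(AUC_iv/D_iv) = (201.525/250)/(461/250) = 0.8061/1.844 = 0.4371

F = 0.437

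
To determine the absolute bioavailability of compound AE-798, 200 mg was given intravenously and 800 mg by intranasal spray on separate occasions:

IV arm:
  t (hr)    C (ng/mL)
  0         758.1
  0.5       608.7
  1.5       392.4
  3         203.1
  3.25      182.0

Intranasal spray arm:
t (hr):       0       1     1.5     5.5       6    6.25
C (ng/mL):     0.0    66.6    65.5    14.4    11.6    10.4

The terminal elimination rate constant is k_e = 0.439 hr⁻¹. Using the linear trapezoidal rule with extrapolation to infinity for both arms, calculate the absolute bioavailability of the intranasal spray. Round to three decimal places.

F = 0.037

Trapezoidal AUC_0→3.25 (IV):
  [0→0.5]: (758.1+608.7)/2 × 0.5 = 341.7
  [0.5→1.5]: (608.7+392.4)/2 × 1 = 500.55
  [1.5→3]: (392.4+203.1)/2 × 1.5 = 446.625
  [3→3.25]: (203.1+182.0)/2 × 0.25 = 48.1375
  Sum = 1337.0125 ng/mL·hr
IV tail: 182.0/0.439 = 414.579; AUC_iv,0→∞ = 1337.0125 + 414.579 = 1751.5915 ng/mL·hr
Trapezoidal AUC_0→6.25 (intranasal spray):
  [0→1]: (0.0+66.6)/2 × 1 = 33.3
  [1→1.5]: (66.6+65.5)/2 × 0.5 = 33.025
  [1.5→5.5]: (65.5+14.4)/2 × 4 = 159.8
  [5.5→6]: (14.4+11.6)/2 × 0.5 = 6.5
  [6→6.25]: (11.6+10.4)/2 × 0.25 = 2.75
  Sum = 235.375 ng/mL·hr
intranasal spray tail: 10.4/0.439 = 23.690; AUC_ev,0→∞ = 235.375 + 23.690 = 259.065 ng/mL·hr
F = (AUC_ev/D_ev)/(AUC_iv/D_iv) = (259.065/800)/(1751.5915/200) = 0.32383125/8.7579575 = 0.0370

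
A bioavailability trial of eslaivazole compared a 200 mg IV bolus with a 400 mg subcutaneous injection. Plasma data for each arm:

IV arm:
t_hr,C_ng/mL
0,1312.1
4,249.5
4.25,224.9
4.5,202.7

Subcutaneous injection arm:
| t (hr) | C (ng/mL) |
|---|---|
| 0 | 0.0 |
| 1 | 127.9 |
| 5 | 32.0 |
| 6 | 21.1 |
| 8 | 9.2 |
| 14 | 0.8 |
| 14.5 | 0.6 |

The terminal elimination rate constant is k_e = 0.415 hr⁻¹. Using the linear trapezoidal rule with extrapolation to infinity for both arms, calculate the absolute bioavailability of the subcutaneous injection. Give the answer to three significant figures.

Trapezoidal AUC_0→4.5 (IV):
  [0→4]: (1312.1+249.5)/2 × 4 = 3123.2
  [4→4.25]: (249.5+224.9)/2 × 0.25 = 59.3
  [4.25→4.5]: (224.9+202.7)/2 × 0.25 = 53.45
  Sum = 3235.95 ng/mL·hr
IV tail: 202.7/0.415 = 488.434; AUC_iv,0→∞ = 3235.95 + 488.434 = 3724.384 ng/mL·hr
Trapezoidal AUC_0→14.5 (subcutaneous injection):
  [0→1]: (0.0+127.9)/2 × 1 = 63.95
  [1→5]: (127.9+32.0)/2 × 4 = 319.8
  [5→6]: (32.0+21.1)/2 × 1 = 26.55
  [6→8]: (21.1+9.2)/2 × 2 = 30.3
  [8→14]: (9.2+0.8)/2 × 6 = 30.0
  [14→14.5]: (0.8+0.6)/2 × 0.5 = 0.35
  Sum = 470.95 ng/mL·hr
subcutaneous injection tail: 0.6/0.415 = 1.446; AUC_ev,0→∞ = 470.95 + 1.446 = 472.396 ng/mL·hr
F = (AUC_ev/D_ev)/(AUC_iv/D_iv) = (472.396/400)/(3724.384/200) = 1.18099/18.62192 = 0.0634

F = 0.0634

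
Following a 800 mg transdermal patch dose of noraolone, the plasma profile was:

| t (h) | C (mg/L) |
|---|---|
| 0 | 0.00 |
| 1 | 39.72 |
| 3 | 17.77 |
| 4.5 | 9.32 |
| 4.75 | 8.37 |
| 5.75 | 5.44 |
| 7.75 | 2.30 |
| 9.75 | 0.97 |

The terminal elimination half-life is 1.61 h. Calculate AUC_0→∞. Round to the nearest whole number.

Trapezoidal AUC_0→9.75:
  [0→1]: (0.00+39.72)/2 × 1 = 19.86
  [1→3]: (39.72+17.77)/2 × 2 = 57.49
  [3→4.5]: (17.77+9.32)/2 × 1.5 = 20.3175
  [4.5→4.75]: (9.32+8.37)/2 × 0.25 = 2.21125
  [4.75→5.75]: (8.37+5.44)/2 × 1 = 6.905
  [5.75→7.75]: (5.44+2.30)/2 × 2 = 7.74
  [7.75→9.75]: (2.30+0.97)/2 × 2 = 3.27
  Sum = 117.79375 mg/L·h
k_e = ln2 / t½ = 0.693147 / 1.61 = 0.4305 h^-1
Extrapolated tail: C_last / k_e = 0.97 / 0.4305 = 2.253
AUC_0→∞ = 117.79375 + 2.253 = 120.04675 mg/L·h

AUC = 120 mg/L·h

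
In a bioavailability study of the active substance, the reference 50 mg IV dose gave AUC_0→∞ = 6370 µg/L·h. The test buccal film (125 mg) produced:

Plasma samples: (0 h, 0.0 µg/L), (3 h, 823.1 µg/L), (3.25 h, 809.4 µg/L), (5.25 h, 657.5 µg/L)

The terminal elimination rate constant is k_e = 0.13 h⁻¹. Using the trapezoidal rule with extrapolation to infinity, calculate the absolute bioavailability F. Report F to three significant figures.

Trapezoidal AUC_0→5.25 (buccal film):
  [0→3]: (0.0+823.1)/2 × 3 = 1234.65
  [3→3.25]: (823.1+809.4)/2 × 0.25 = 204.0625
  [3.25→5.25]: (809.4+657.5)/2 × 2 = 1466.9
  Sum = 2905.6125 µg/L·h
Tail: C_last/k_e = 657.5/0.13 = 5057.692
AUC_0→∞ (buccal film) = 2905.6125 + 5057.692 = 7963.3045 µg/L·h
F = (AUC_ev/D_ev)/(AUC_iv/D_iv) = (7963.3045/125)/(6370/50) = 63.706436/127.4 = 0.5001

F = 0.500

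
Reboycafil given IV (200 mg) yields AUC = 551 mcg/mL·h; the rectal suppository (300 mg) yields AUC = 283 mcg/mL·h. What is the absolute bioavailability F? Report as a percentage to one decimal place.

F = 34.2%

F = (AUC_ev / D_ev) / (AUC_iv / D_iv)
  = (283/300) / (551/200)
  = 0.943333 / 2.755 = 0.3424
  = 34.24%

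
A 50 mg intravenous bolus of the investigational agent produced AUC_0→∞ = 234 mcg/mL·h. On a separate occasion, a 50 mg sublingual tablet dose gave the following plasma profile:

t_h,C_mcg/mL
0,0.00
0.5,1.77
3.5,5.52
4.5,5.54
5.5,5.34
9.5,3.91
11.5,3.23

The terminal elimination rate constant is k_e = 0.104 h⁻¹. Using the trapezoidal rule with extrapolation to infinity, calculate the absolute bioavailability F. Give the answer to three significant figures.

Trapezoidal AUC_0→11.5 (sublingual tablet):
  [0→0.5]: (0.00+1.77)/2 × 0.5 = 0.4425
  [0.5→3.5]: (1.77+5.52)/2 × 3 = 10.935
  [3.5→4.5]: (5.52+5.54)/2 × 1 = 5.53
  [4.5→5.5]: (5.54+5.34)/2 × 1 = 5.44
  [5.5→9.5]: (5.34+3.91)/2 × 4 = 18.5
  [9.5→11.5]: (3.91+3.23)/2 × 2 = 7.14
  Sum = 47.9875 mcg/mL·h
Tail: C_last/k_e = 3.23/0.104 = 31.058
AUC_0→∞ (sublingual tablet) = 47.9875 + 31.058 = 79.0455 mcg/mL·h
F = (AUC_ev/D_ev)/(AUC_iv/D_iv) = (79.0455/50)/(234/50) = 1.58091/4.68 = 0.3378

F = 0.338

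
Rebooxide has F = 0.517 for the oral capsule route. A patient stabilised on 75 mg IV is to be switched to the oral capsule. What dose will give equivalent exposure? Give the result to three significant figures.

For equal systemic exposure: F × D_ev = D_iv
D_ev = D_iv / F = 75 / 0.517 = 145.068 mg

D_oral = 145 mg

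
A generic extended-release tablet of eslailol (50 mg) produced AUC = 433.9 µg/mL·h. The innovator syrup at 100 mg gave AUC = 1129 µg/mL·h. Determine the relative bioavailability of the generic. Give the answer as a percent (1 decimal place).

F_rel = 76.9%

F_rel = (AUC_test/D_test) / (AUC_ref/D_ref)
      = (433.9/50) / (1129/100)
      = 8.678 / 11.29 = 0.7686 = 76.86%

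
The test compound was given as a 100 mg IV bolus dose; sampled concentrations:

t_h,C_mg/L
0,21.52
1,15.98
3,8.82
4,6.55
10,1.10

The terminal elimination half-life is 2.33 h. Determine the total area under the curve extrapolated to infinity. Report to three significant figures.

Trapezoidal AUC_0→10:
  [0→1]: (21.52+15.98)/2 × 1 = 18.75
  [1→3]: (15.98+8.82)/2 × 2 = 24.8
  [3→4]: (8.82+6.55)/2 × 1 = 7.685
  [4→10]: (6.55+1.10)/2 × 6 = 22.95
  Sum = 74.185 mg/L·h
k_e = ln2 / t½ = 0.693147 / 2.33 = 0.2975 h^-1
Extrapolated tail: C_last / k_e = 1.10 / 0.2975 = 3.697
AUC_0→∞ = 74.185 + 3.697 = 77.882 mg/L·h

AUC = 77.9 mg/L·h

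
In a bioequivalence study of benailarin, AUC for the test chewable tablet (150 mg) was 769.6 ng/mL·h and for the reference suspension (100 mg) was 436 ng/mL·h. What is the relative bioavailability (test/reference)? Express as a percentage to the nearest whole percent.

F_rel = 118%

F_rel = (AUC_test/D_test) / (AUC_ref/D_ref)
      = (769.6/150) / (436/100)
      = 5.13067 / 4.36 = 1.1768 = 117.68%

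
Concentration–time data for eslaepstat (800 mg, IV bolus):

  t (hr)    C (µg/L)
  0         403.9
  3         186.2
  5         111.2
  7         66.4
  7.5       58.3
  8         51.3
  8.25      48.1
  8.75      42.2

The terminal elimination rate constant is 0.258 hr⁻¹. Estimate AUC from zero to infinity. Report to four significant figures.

Trapezoidal AUC_0→8.75:
  [0→3]: (403.9+186.2)/2 × 3 = 885.15
  [3→5]: (186.2+111.2)/2 × 2 = 297.4
  [5→7]: (111.2+66.4)/2 × 2 = 177.6
  [7→7.5]: (66.4+58.3)/2 × 0.5 = 31.175
  [7.5→8]: (58.3+51.3)/2 × 0.5 = 27.4
  [8→8.25]: (51.3+48.1)/2 × 0.25 = 12.425
  [8.25→8.75]: (48.1+42.2)/2 × 0.5 = 22.575
  Sum = 1453.725 µg/L·hr
Extrapolated tail: C_last / k_e = 42.2 / 0.258 = 163.566
AUC_0→∞ = 1453.725 + 163.566 = 1617.291 µg/L·hr

AUC = 1617 µg/L·hr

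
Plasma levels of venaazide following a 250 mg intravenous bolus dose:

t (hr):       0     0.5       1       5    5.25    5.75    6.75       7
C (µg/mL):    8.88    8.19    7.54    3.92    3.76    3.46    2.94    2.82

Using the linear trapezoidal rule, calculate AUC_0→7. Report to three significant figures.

Trapezoidal AUC_0→7:
  [0→0.5]: (8.88+8.19)/2 × 0.5 = 4.2675
  [0.5→1]: (8.19+7.54)/2 × 0.5 = 3.9325
  [1→5]: (7.54+3.92)/2 × 4 = 22.92
  [5→5.25]: (3.92+3.76)/2 × 0.25 = 0.96
  [5.25→5.75]: (3.76+3.46)/2 × 0.5 = 1.805
  [5.75→6.75]: (3.46+2.94)/2 × 1 = 3.2
  [6.75→7]: (2.94+2.82)/2 × 0.25 = 0.72
  Sum = 37.805 µg/mL·hr

AUC = 37.8 µg/mL·hr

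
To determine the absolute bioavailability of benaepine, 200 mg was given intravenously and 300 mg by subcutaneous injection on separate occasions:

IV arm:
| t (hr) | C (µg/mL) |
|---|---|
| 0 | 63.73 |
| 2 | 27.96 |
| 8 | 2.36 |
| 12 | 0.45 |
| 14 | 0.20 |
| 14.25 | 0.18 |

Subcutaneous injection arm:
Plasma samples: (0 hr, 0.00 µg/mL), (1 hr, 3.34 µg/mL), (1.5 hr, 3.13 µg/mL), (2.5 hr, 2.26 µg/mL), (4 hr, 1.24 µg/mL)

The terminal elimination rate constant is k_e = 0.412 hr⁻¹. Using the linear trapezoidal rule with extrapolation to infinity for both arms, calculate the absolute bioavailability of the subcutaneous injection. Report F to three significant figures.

Trapezoidal AUC_0→14.25 (IV):
  [0→2]: (63.73+27.96)/2 × 2 = 91.69
  [2→8]: (27.96+2.36)/2 × 6 = 90.96
  [8→12]: (2.36+0.45)/2 × 4 = 5.62
  [12→14]: (0.45+0.20)/2 × 2 = 0.65
  [14→14.25]: (0.20+0.18)/2 × 0.25 = 0.0475
  Sum = 188.9675 µg/mL·hr
IV tail: 0.18/0.412 = 0.437; AUC_iv,0→∞ = 188.9675 + 0.437 = 189.4045 µg/mL·hr
Trapezoidal AUC_0→4 (subcutaneous injection):
  [0→1]: (0.00+3.34)/2 × 1 = 1.67
  [1→1.5]: (3.34+3.13)/2 × 0.5 = 1.6175
  [1.5→2.5]: (3.13+2.26)/2 × 1 = 2.695
  [2.5→4]: (2.26+1.24)/2 × 1.5 = 2.625
  Sum = 8.6075 µg/mL·hr
subcutaneous injection tail: 1.24/0.412 = 3.010; AUC_ev,0→∞ = 8.6075 + 3.010 = 11.6175 µg/mL·hr
F = (AUC_ev/D_ev)/(AUC_iv/D_iv) = (11.6175/300)/(189.4045/200) = 0.038725/0.9470225 = 0.0409

F = 0.0409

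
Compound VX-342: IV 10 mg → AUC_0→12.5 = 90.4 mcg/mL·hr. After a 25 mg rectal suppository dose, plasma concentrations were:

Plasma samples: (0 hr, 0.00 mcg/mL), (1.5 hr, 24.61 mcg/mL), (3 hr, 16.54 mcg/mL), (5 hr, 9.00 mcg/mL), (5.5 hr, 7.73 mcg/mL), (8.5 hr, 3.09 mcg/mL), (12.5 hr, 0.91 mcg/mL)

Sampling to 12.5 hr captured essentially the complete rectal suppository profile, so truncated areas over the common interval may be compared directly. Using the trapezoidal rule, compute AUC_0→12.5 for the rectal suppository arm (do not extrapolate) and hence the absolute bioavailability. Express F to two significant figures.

Trapezoidal AUC_0→12.5 (rectal suppository):
  [0→1.5]: (0.00+24.61)/2 × 1.5 = 18.4575
  [1.5→3]: (24.61+16.54)/2 × 1.5 = 30.8625
  [3→5]: (16.54+9.00)/2 × 2 = 25.54
  [5→5.5]: (9.00+7.73)/2 × 0.5 = 4.1825
  [5.5→8.5]: (7.73+3.09)/2 × 3 = 16.23
  [8.5→12.5]: (3.09+0.91)/2 × 4 = 8.0
  Sum = 103.2725 mcg/mL·hr
F = (AUC_ev/D_ev)/(AUC_iv/D_iv) = (103.2725/25)/(90.4/10) = 4.1309/9.04 = 0.4570

F = 0.46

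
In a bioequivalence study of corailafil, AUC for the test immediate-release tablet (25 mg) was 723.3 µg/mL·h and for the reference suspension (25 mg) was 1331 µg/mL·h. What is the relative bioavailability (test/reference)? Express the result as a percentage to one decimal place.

F_rel = (AUC_test/D_test) / (AUC_ref/D_ref)
      = (723.3/25) / (1331/25)
      = 28.932 / 53.24 = 0.5434 = 54.34%

F_rel = 54.3%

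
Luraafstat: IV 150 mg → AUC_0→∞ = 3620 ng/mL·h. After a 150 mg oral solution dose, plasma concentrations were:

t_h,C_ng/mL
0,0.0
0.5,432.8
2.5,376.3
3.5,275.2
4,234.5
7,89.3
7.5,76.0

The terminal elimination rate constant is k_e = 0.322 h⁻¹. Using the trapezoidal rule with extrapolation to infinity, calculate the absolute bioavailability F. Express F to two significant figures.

F = 0.59

Trapezoidal AUC_0→7.5 (oral solution):
  [0→0.5]: (0.0+432.8)/2 × 0.5 = 108.2
  [0.5→2.5]: (432.8+376.3)/2 × 2 = 809.1
  [2.5→3.5]: (376.3+275.2)/2 × 1 = 325.75
  [3.5→4]: (275.2+234.5)/2 × 0.5 = 127.425
  [4→7]: (234.5+89.3)/2 × 3 = 485.7
  [7→7.5]: (89.3+76.0)/2 × 0.5 = 41.325
  Sum = 1897.5 ng/mL·h
Tail: C_last/k_e = 76.0/0.322 = 236.025
AUC_0→∞ (oral solution) = 1897.5 + 236.025 = 2133.525 ng/mL·h
F = (AUC_ev/D_ev)/(AUC_iv/D_iv) = (2133.525/150)/(3620/150) = 14.2235/24.1333 = 0.5894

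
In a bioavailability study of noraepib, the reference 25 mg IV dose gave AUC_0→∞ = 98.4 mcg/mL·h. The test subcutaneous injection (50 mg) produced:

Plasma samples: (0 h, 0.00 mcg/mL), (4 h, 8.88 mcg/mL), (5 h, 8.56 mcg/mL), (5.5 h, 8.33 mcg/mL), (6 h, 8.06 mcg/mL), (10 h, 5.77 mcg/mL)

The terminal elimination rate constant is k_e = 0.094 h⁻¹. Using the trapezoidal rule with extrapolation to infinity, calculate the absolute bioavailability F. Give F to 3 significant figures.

F = 0.629

Trapezoidal AUC_0→10 (subcutaneous injection):
  [0→4]: (0.00+8.88)/2 × 4 = 17.76
  [4→5]: (8.88+8.56)/2 × 1 = 8.72
  [5→5.5]: (8.56+8.33)/2 × 0.5 = 4.2225
  [5.5→6]: (8.33+8.06)/2 × 0.5 = 4.0975
  [6→10]: (8.06+5.77)/2 × 4 = 27.66
  Sum = 62.46 mcg/mL·h
Tail: C_last/k_e = 5.77/0.094 = 61.383
AUC_0→∞ (subcutaneous injection) = 62.46 + 61.383 = 123.843 mcg/mL·h
F = (AUC_ev/D_ev)/(AUC_iv/D_iv) = (123.843/50)/(98.4/25) = 2.47686/3.936 = 0.6293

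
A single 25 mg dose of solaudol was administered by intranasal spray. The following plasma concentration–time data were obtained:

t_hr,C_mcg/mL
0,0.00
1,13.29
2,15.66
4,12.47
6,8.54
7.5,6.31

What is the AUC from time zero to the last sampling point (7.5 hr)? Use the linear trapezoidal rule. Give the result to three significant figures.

Trapezoidal AUC_0→7.5:
  [0→1]: (0.00+13.29)/2 × 1 = 6.645
  [1→2]: (13.29+15.66)/2 × 1 = 14.475
  [2→4]: (15.66+12.47)/2 × 2 = 28.13
  [4→6]: (12.47+8.54)/2 × 2 = 21.01
  [6→7.5]: (8.54+6.31)/2 × 1.5 = 11.1375
  Sum = 81.3975 mcg/mL·hr

AUC = 81.4 mcg/mL·hr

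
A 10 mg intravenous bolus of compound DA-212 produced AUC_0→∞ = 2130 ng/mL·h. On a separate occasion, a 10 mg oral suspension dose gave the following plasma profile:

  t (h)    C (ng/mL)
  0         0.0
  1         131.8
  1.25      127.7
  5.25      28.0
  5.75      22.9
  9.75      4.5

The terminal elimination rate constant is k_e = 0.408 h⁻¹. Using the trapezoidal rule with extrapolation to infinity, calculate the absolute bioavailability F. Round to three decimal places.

Trapezoidal AUC_0→9.75 (oral suspension):
  [0→1]: (0.0+131.8)/2 × 1 = 65.9
  [1→1.25]: (131.8+127.7)/2 × 0.25 = 32.4375
  [1.25→5.25]: (127.7+28.0)/2 × 4 = 311.4
  [5.25→5.75]: (28.0+22.9)/2 × 0.5 = 12.725
  [5.75→9.75]: (22.9+4.5)/2 × 4 = 54.8
  Sum = 477.2625 ng/mL·h
Tail: C_last/k_e = 4.5/0.408 = 11.029
AUC_0→∞ (oral suspension) = 477.2625 + 11.029 = 488.2915 ng/mL·h
F = (AUC_ev/D_ev)/(AUC_iv/D_iv) = (488.2915/10)/(2130/10) = 48.82915/213 = 0.2292

F = 0.229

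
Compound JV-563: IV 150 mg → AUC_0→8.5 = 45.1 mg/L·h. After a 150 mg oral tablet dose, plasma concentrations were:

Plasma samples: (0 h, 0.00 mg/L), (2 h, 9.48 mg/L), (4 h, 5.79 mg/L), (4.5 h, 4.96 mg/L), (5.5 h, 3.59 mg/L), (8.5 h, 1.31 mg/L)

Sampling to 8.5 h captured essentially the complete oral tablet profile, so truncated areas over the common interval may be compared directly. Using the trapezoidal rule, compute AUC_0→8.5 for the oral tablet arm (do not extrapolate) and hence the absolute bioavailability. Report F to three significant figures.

Trapezoidal AUC_0→8.5 (oral tablet):
  [0→2]: (0.00+9.48)/2 × 2 = 9.48
  [2→4]: (9.48+5.79)/2 × 2 = 15.27
  [4→4.5]: (5.79+4.96)/2 × 0.5 = 2.6875
  [4.5→5.5]: (4.96+3.59)/2 × 1 = 4.275
  [5.5→8.5]: (3.59+1.31)/2 × 3 = 7.35
  Sum = 39.0625 mg/L·h
F = (AUC_ev/D_ev)/(AUC_iv/D_iv) = (39.0625/150)/(45.1/150) = 0.260417/0.300667 = 0.8661

F = 0.866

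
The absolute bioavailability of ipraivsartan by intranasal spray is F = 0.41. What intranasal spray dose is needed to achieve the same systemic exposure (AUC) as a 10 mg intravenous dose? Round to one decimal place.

For equal systemic exposure: F × D_ev = D_iv
D_ev = D_iv / F = 10 / 0.41 = 24.3902 mg

D_intranasal = 24.4 mg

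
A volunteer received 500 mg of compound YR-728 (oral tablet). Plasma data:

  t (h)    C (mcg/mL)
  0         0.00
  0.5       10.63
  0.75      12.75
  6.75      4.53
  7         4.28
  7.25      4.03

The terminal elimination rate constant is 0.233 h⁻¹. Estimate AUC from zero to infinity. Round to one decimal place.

AUC = 76.9 mcg/mL·h

Trapezoidal AUC_0→7.25:
  [0→0.5]: (0.00+10.63)/2 × 0.5 = 2.6575
  [0.5→0.75]: (10.63+12.75)/2 × 0.25 = 2.9225
  [0.75→6.75]: (12.75+4.53)/2 × 6 = 51.84
  [6.75→7]: (4.53+4.28)/2 × 0.25 = 1.10125
  [7→7.25]: (4.28+4.03)/2 × 0.25 = 1.03875
  Sum = 59.56 mcg/mL·h
Extrapolated tail: C_last / k_e = 4.03 / 0.233 = 17.296
AUC_0→∞ = 59.56 + 17.296 = 76.856 mcg/mL·h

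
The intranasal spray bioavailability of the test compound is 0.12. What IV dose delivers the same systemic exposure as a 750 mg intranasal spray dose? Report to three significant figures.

D_iv = 90.0 mg

Systemic exposure from an extravascular dose = F × D_ev, so the equivalent IV dose is F × D_ev.
D_iv = F × D_ev = 0.12 × 750 = 90 mg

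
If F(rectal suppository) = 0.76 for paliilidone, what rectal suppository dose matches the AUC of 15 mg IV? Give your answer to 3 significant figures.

For equal systemic exposure: F × D_ev = D_iv
D_ev = D_iv / F = 15 / 0.76 = 19.7368 mg

D_rectal = 19.7 mg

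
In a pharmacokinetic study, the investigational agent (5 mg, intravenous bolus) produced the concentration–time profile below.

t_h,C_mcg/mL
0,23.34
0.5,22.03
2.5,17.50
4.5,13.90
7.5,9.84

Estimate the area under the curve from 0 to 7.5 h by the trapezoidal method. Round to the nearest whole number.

Trapezoidal AUC_0→7.5:
  [0→0.5]: (23.34+22.03)/2 × 0.5 = 11.3425
  [0.5→2.5]: (22.03+17.50)/2 × 2 = 39.53
  [2.5→4.5]: (17.50+13.90)/2 × 2 = 31.4
  [4.5→7.5]: (13.90+9.84)/2 × 3 = 35.61
  Sum = 117.8825 mcg/mL·h

AUC = 118 mcg/mL·h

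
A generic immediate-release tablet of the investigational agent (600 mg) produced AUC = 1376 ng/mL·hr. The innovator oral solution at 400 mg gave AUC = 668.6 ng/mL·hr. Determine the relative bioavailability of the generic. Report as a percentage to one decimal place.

F_rel = 137.2%

F_rel = (AUC_test/D_test) / (AUC_ref/D_ref)
      = (1376/600) / (668.6/400)
      = 2.29333 / 1.6715 = 1.3720 = 137.20%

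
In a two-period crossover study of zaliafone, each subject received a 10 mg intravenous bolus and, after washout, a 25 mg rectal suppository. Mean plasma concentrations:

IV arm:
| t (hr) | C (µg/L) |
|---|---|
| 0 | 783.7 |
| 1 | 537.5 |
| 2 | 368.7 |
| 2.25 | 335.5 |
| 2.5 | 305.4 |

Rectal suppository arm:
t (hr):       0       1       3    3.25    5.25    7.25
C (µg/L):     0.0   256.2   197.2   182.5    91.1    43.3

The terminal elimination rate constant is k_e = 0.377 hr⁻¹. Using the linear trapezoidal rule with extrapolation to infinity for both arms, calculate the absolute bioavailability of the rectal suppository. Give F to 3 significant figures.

Trapezoidal AUC_0→2.5 (IV):
  [0→1]: (783.7+537.5)/2 × 1 = 660.6
  [1→2]: (537.5+368.7)/2 × 1 = 453.1
  [2→2.25]: (368.7+335.5)/2 × 0.25 = 88.025
  [2.25→2.5]: (335.5+305.4)/2 × 0.25 = 80.1125
  Sum = 1281.8375 µg/L·hr
IV tail: 305.4/0.377 = 810.080; AUC_iv,0→∞ = 1281.8375 + 810.080 = 2091.9175 µg/L·hr
Trapezoidal AUC_0→7.25 (rectal suppository):
  [0→1]: (0.0+256.2)/2 × 1 = 128.1
  [1→3]: (256.2+197.2)/2 × 2 = 453.4
  [3→3.25]: (197.2+182.5)/2 × 0.25 = 47.4625
  [3.25→5.25]: (182.5+91.1)/2 × 2 = 273.6
  [5.25→7.25]: (91.1+43.3)/2 × 2 = 134.4
  Sum = 1036.9625 µg/L·hr
rectal suppository tail: 43.3/0.377 = 114.854; AUC_ev,0→∞ = 1036.9625 + 114.854 = 1151.8165 µg/L·hr
F = (AUC_ev/D_ev)/(AUC_iv/D_iv) = (1151.8165/25)/(2091.9175/10) = 46.07266/209.19175 = 0.2202

F = 0.220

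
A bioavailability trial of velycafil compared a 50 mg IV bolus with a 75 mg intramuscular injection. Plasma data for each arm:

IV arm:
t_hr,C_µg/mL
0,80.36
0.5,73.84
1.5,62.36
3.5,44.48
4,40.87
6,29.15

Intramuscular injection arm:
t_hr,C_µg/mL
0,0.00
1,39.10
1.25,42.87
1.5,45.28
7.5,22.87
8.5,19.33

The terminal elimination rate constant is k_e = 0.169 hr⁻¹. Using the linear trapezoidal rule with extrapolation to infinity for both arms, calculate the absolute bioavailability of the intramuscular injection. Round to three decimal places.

Trapezoidal AUC_0→6 (IV):
  [0→0.5]: (80.36+73.84)/2 × 0.5 = 38.55
  [0.5→1.5]: (73.84+62.36)/2 × 1 = 68.1
  [1.5→3.5]: (62.36+44.48)/2 × 2 = 106.84
  [3.5→4]: (44.48+40.87)/2 × 0.5 = 21.3375
  [4→6]: (40.87+29.15)/2 × 2 = 70.02
  Sum = 304.8475 µg/mL·hr
IV tail: 29.15/0.169 = 172.485; AUC_iv,0→∞ = 304.8475 + 172.485 = 477.3325 µg/mL·hr
Trapezoidal AUC_0→8.5 (intramuscular injection):
  [0→1]: (0.00+39.10)/2 × 1 = 19.55
  [1→1.25]: (39.10+42.87)/2 × 0.25 = 10.24625
  [1.25→1.5]: (42.87+45.28)/2 × 0.25 = 11.01875
  [1.5→7.5]: (45.28+22.87)/2 × 6 = 204.45
  [7.5→8.5]: (22.87+19.33)/2 × 1 = 21.1
  Sum = 266.365 µg/mL·hr
intramuscular injection tail: 19.33/0.169 = 114.379; AUC_ev,0→∞ = 266.365 + 114.379 = 380.744 µg/mL·hr
F = (AUC_ev/D_ev)/(AUC_iv/D_iv) = (380.744/75)/(477.3325/50) = 5.07659/9.54665 = 0.5318

F = 0.532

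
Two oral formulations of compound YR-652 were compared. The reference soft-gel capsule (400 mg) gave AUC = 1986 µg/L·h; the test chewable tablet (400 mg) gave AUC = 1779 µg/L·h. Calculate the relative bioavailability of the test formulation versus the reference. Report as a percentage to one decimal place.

F_rel = 89.6%

F_rel = (AUC_test/D_test) / (AUC_ref/D_ref)
      = (1779/400) / (1986/400)
      = 4.4475 / 4.965 = 0.8958 = 89.58%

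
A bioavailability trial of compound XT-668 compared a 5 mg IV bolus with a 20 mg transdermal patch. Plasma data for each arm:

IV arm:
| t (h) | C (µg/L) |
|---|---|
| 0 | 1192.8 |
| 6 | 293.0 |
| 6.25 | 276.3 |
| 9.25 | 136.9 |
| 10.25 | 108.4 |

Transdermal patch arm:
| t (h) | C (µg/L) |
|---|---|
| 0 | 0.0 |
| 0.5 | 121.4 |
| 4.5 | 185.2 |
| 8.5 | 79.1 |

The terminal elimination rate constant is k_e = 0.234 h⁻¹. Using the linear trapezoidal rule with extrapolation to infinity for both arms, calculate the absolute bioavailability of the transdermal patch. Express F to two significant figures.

F = 0.066

Trapezoidal AUC_0→10.25 (IV):
  [0→6]: (1192.8+293.0)/2 × 6 = 4457.4
  [6→6.25]: (293.0+276.3)/2 × 0.25 = 71.1625
  [6.25→9.25]: (276.3+136.9)/2 × 3 = 619.8
  [9.25→10.25]: (136.9+108.4)/2 × 1 = 122.65
  Sum = 5271.0125 µg/L·h
IV tail: 108.4/0.234 = 463.248; AUC_iv,0→∞ = 5271.0125 + 463.248 = 5734.2605 µg/L·h
Trapezoidal AUC_0→8.5 (transdermal patch):
  [0→0.5]: (0.0+121.4)/2 × 0.5 = 30.35
  [0.5→4.5]: (121.4+185.2)/2 × 4 = 613.2
  [4.5→8.5]: (185.2+79.1)/2 × 4 = 528.6
  Sum = 1172.15 µg/L·h
transdermal patch tail: 79.1/0.234 = 338.034; AUC_ev,0→∞ = 1172.15 + 338.034 = 1510.184 µg/L·h
F = (AUC_ev/D_ev)/(AUC_iv/D_iv) = (1510.184/20)/(5734.2605/5) = 75.5092/1146.8521 = 0.0658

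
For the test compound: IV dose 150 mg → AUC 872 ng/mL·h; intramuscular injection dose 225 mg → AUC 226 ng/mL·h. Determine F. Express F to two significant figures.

F = 0.17

F = (AUC_ev / D_ev) / (AUC_iv / D_iv)
  = (226/225) / (872/150)
  = 1.00444 / 5.81333 = 0.1728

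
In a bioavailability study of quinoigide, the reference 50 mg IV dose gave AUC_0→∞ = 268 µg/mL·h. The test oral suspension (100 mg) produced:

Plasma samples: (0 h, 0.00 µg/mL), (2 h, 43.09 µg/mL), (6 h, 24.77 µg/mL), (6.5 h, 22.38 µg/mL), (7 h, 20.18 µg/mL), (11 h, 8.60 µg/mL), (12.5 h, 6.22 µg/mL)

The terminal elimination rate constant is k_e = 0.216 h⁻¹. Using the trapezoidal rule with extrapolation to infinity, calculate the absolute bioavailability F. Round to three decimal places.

Trapezoidal AUC_0→12.5 (oral suspension):
  [0→2]: (0.00+43.09)/2 × 2 = 43.09
  [2→6]: (43.09+24.77)/2 × 4 = 135.72
  [6→6.5]: (24.77+22.38)/2 × 0.5 = 11.7875
  [6.5→7]: (22.38+20.18)/2 × 0.5 = 10.64
  [7→11]: (20.18+8.60)/2 × 4 = 57.56
  [11→12.5]: (8.60+6.22)/2 × 1.5 = 11.115
  Sum = 269.9125 µg/mL·h
Tail: C_last/k_e = 6.22/0.216 = 28.796
AUC_0→∞ (oral suspension) = 269.9125 + 28.796 = 298.7085 µg/mL·h
F = (AUC_ev/D_ev)/(AUC_iv/D_iv) = (298.7085/100)/(268/50) = 2.987085/5.36 = 0.5573

F = 0.557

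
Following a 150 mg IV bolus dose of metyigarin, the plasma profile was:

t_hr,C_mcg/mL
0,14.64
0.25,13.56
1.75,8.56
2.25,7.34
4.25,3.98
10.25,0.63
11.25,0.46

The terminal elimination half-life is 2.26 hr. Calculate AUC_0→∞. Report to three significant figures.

Trapezoidal AUC_0→11.25:
  [0→0.25]: (14.64+13.56)/2 × 0.25 = 3.525
  [0.25→1.75]: (13.56+8.56)/2 × 1.5 = 16.59
  [1.75→2.25]: (8.56+7.34)/2 × 0.5 = 3.975
  [2.25→4.25]: (7.34+3.98)/2 × 2 = 11.32
  [4.25→10.25]: (3.98+0.63)/2 × 6 = 13.83
  [10.25→11.25]: (0.63+0.46)/2 × 1 = 0.545
  Sum = 49.785 mcg/mL·hr
k_e = ln2 / t½ = 0.693147 / 2.26 = 0.3067 hr^-1
Extrapolated tail: C_last / k_e = 0.46 / 0.3067 = 1.500
AUC_0→∞ = 49.785 + 1.500 = 51.285 mcg/mL·hr

AUC = 51.3 mcg/mL·hr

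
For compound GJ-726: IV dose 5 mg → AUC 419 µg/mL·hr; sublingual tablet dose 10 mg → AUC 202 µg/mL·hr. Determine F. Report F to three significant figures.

F = 0.241

F = (AUC_ev / D_ev) / (AUC_iv / D_iv)
  = (202/10) / (419/5)
  = 20.2 / 83.8 = 0.2411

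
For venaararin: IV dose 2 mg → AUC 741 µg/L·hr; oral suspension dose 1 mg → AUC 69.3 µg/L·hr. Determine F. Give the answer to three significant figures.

F = (AUC_ev / D_ev) / (AUC_iv / D_iv)
  = (69.3/1) / (741/2)
  = 69.3 / 370.5 = 0.1870

F = 0.187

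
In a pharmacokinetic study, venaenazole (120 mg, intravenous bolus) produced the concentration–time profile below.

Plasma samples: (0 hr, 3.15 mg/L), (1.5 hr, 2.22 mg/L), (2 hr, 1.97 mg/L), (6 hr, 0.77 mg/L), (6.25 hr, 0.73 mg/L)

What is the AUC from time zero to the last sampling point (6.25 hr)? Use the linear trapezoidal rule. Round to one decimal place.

AUC = 10.7 mg/L·hr

Trapezoidal AUC_0→6.25:
  [0→1.5]: (3.15+2.22)/2 × 1.5 = 4.0275
  [1.5→2]: (2.22+1.97)/2 × 0.5 = 1.0475
  [2→6]: (1.97+0.77)/2 × 4 = 5.48
  [6→6.25]: (0.77+0.73)/2 × 0.25 = 0.1875
  Sum = 10.7425 mg/L·hr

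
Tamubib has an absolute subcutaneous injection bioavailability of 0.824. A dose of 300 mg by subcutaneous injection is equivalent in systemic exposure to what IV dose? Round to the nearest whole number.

Systemic exposure from an extravascular dose = F × D_ev, so the equivalent IV dose is F × D_ev.
D_iv = F × D_ev = 0.824 × 300 = 247.2 mg

D_iv = 247 mg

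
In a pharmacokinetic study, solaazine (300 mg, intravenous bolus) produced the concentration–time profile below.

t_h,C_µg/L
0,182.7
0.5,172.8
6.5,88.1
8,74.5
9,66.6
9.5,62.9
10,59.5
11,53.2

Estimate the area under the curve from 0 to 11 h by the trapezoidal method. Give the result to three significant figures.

Trapezoidal AUC_0→11:
  [0→0.5]: (182.7+172.8)/2 × 0.5 = 88.875
  [0.5→6.5]: (172.8+88.1)/2 × 6 = 782.7
  [6.5→8]: (88.1+74.5)/2 × 1.5 = 121.95
  [8→9]: (74.5+66.6)/2 × 1 = 70.55
  [9→9.5]: (66.6+62.9)/2 × 0.5 = 32.375
  [9.5→10]: (62.9+59.5)/2 × 0.5 = 30.6
  [10→11]: (59.5+53.2)/2 × 1 = 56.35
  Sum = 1183.4 µg/L·h

AUC = 1180 µg/L·h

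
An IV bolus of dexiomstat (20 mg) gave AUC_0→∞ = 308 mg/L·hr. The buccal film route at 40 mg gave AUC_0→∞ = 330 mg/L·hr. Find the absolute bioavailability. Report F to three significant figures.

F = 0.536

F = (AUC_ev / D_ev) / (AUC_iv / D_iv)
  = (330/40) / (308/20)
  = 8.25 / 15.4 = 0.5357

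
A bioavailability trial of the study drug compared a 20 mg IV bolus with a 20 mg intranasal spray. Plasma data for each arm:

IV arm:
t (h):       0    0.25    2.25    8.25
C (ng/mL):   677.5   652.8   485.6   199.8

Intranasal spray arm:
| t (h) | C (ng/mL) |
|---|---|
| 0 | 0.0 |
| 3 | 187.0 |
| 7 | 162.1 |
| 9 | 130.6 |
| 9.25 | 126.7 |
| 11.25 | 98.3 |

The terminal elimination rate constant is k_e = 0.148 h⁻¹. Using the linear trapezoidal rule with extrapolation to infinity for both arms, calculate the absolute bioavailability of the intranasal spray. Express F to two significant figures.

F = 0.47

Trapezoidal AUC_0→8.25 (IV):
  [0→0.25]: (677.5+652.8)/2 × 0.25 = 166.2875
  [0.25→2.25]: (652.8+485.6)/2 × 2 = 1138.4
  [2.25→8.25]: (485.6+199.8)/2 × 6 = 2056.2
  Sum = 3360.8875 ng/mL·h
IV tail: 199.8/0.148 = 1350.000; AUC_iv,0→∞ = 3360.8875 + 1350.000 = 4710.8875 ng/mL·h
Trapezoidal AUC_0→11.25 (intranasal spray):
  [0→3]: (0.0+187.0)/2 × 3 = 280.5
  [3→7]: (187.0+162.1)/2 × 4 = 698.2
  [7→9]: (162.1+130.6)/2 × 2 = 292.7
  [9→9.25]: (130.6+126.7)/2 × 0.25 = 32.1625
  [9.25→11.25]: (126.7+98.3)/2 × 2 = 225.0
  Sum = 1528.5625 ng/mL·h
intranasal spray tail: 98.3/0.148 = 664.189; AUC_ev,0→∞ = 1528.5625 + 664.189 = 2192.7515 ng/mL·h
F = (AUC_ev/D_ev)/(AUC_iv/D_iv) = (2192.7515/20)/(4710.8875/20) = 109.638/235.544 = 0.4655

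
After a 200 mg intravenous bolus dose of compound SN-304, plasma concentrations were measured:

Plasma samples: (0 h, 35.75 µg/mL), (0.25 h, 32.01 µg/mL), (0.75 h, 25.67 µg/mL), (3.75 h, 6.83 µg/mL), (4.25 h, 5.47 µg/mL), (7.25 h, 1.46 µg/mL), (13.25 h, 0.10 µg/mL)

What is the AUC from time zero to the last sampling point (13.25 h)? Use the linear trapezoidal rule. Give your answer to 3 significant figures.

AUC = 89.8 µg/mL·h

Trapezoidal AUC_0→13.25:
  [0→0.25]: (35.75+32.01)/2 × 0.25 = 8.47
  [0.25→0.75]: (32.01+25.67)/2 × 0.5 = 14.42
  [0.75→3.75]: (25.67+6.83)/2 × 3 = 48.75
  [3.75→4.25]: (6.83+5.47)/2 × 0.5 = 3.075
  [4.25→7.25]: (5.47+1.46)/2 × 3 = 10.395
  [7.25→13.25]: (1.46+0.10)/2 × 6 = 4.68
  Sum = 89.79 µg/mL·h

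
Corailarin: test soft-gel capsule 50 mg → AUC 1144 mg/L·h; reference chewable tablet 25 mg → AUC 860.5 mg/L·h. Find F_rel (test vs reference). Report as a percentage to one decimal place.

F_rel = (AUC_test/D_test) / (AUC_ref/D_ref)
      = (1144/50) / (860.5/25)
      = 22.88 / 34.42 = 0.6647 = 66.47%

F_rel = 66.5%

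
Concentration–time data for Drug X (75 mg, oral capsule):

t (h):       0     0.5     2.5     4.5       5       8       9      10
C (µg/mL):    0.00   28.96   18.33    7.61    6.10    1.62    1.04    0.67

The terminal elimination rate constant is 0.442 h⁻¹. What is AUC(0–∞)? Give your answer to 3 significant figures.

Trapezoidal AUC_0→10:
  [0→0.5]: (0.00+28.96)/2 × 0.5 = 7.24
  [0.5→2.5]: (28.96+18.33)/2 × 2 = 47.29
  [2.5→4.5]: (18.33+7.61)/2 × 2 = 25.94
  [4.5→5]: (7.61+6.10)/2 × 0.5 = 3.4275
  [5→8]: (6.10+1.62)/2 × 3 = 11.58
  [8→9]: (1.62+1.04)/2 × 1 = 1.33
  [9→10]: (1.04+0.67)/2 × 1 = 0.855
  Sum = 97.6625 µg/mL·h
Extrapolated tail: C_last / k_e = 0.67 / 0.442 = 1.516
AUC_0→∞ = 97.6625 + 1.516 = 99.1785 µg/mL·h

AUC = 99.2 µg/mL·h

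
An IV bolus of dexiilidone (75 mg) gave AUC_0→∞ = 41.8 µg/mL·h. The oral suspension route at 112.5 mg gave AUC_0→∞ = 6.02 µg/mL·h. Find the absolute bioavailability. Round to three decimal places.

F = (AUC_ev / D_ev) / (AUC_iv / D_iv)
  = (6.02/112.5) / (41.8/75)
  = 0.0535111 / 0.557333 = 0.0960

F = 0.096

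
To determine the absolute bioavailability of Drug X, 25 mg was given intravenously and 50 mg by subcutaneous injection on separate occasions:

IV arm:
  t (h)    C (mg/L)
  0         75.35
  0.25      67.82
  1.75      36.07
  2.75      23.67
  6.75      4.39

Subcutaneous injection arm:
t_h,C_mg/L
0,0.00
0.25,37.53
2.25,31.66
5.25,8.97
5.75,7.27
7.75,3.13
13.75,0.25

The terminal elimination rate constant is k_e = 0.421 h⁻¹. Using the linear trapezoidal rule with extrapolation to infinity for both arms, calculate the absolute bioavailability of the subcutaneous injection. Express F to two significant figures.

F = 0.42

Trapezoidal AUC_0→6.75 (IV):
  [0→0.25]: (75.35+67.82)/2 × 0.25 = 17.89625
  [0.25→1.75]: (67.82+36.07)/2 × 1.5 = 77.9175
  [1.75→2.75]: (36.07+23.67)/2 × 1 = 29.87
  [2.75→6.75]: (23.67+4.39)/2 × 4 = 56.12
  Sum = 181.80375 mg/L·h
IV tail: 4.39/0.421 = 10.428; AUC_iv,0→∞ = 181.80375 + 10.428 = 192.23175 mg/L·h
Trapezoidal AUC_0→13.75 (subcutaneous injection):
  [0→0.25]: (0.00+37.53)/2 × 0.25 = 4.69125
  [0.25→2.25]: (37.53+31.66)/2 × 2 = 69.19
  [2.25→5.25]: (31.66+8.97)/2 × 3 = 60.945
  [5.25→5.75]: (8.97+7.27)/2 × 0.5 = 4.06
  [5.75→7.75]: (7.27+3.13)/2 × 2 = 10.4
  [7.75→13.75]: (3.13+0.25)/2 × 6 = 10.14
  Sum = 159.42625 mg/L·h
subcutaneous injection tail: 0.25/0.421 = 0.594; AUC_ev,0→∞ = 159.42625 + 0.594 = 160.02025 mg/L·h
F = (AUC_ev/D_ev)/(AUC_iv/D_iv) = (160.02025/50)/(192.23175/25) = 3.200405/7.68927 = 0.4162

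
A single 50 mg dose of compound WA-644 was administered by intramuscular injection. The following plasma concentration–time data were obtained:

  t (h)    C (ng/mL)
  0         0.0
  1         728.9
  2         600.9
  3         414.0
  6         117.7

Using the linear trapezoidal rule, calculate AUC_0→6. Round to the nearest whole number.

Trapezoidal AUC_0→6:
  [0→1]: (0.0+728.9)/2 × 1 = 364.45
  [1→2]: (728.9+600.9)/2 × 1 = 664.9
  [2→3]: (600.9+414.0)/2 × 1 = 507.45
  [3→6]: (414.0+117.7)/2 × 3 = 797.55
  Sum = 2334.35 ng/mL·h

AUC = 2334 ng/mL·h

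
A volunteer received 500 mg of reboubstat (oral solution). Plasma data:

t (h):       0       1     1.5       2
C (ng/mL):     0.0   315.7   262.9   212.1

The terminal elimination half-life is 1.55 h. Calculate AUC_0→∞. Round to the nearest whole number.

AUC = 896 ng/mL·h

Trapezoidal AUC_0→2:
  [0→1]: (0.0+315.7)/2 × 1 = 157.85
  [1→1.5]: (315.7+262.9)/2 × 0.5 = 144.65
  [1.5→2]: (262.9+212.1)/2 × 0.5 = 118.75
  Sum = 421.25 ng/mL·h
k_e = ln2 / t½ = 0.693147 / 1.55 = 0.4472 h^-1
Extrapolated tail: C_last / k_e = 212.1 / 0.4472 = 474.284
AUC_0→∞ = 421.25 + 474.284 = 895.534 ng/mL·h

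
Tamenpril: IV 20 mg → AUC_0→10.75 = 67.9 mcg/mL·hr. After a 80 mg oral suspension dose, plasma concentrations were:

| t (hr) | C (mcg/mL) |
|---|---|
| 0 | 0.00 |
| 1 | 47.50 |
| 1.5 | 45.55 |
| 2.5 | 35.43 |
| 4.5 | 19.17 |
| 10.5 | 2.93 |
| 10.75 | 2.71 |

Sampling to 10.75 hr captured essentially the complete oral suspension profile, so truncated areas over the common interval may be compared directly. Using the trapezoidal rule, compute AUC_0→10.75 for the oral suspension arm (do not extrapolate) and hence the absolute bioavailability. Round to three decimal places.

F = 0.770

Trapezoidal AUC_0→10.75 (oral suspension):
  [0→1]: (0.00+47.50)/2 × 1 = 23.75
  [1→1.5]: (47.50+45.55)/2 × 0.5 = 23.2625
  [1.5→2.5]: (45.55+35.43)/2 × 1 = 40.49
  [2.5→4.5]: (35.43+19.17)/2 × 2 = 54.6
  [4.5→10.5]: (19.17+2.93)/2 × 6 = 66.3
  [10.5→10.75]: (2.93+2.71)/2 × 0.25 = 0.705
  Sum = 209.1075 mcg/mL·hr
F = (AUC_ev/D_ev)/(AUC_iv/D_iv) = (209.1075/80)/(67.9/20) = 2.61384/3.395 = 0.7699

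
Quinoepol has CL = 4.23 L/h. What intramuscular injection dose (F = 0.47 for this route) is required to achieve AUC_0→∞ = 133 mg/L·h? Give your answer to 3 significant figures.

Dose = CL × AUC_0→∞ / F
     = 4.23 × 133 / 0.47 = 1197 mg

Dose = 1200 mg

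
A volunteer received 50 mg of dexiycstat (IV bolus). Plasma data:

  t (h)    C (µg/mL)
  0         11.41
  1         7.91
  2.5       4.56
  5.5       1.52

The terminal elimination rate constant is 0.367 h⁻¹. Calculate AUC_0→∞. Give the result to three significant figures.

Trapezoidal AUC_0→5.5:
  [0→1]: (11.41+7.91)/2 × 1 = 9.66
  [1→2.5]: (7.91+4.56)/2 × 1.5 = 9.3525
  [2.5→5.5]: (4.56+1.52)/2 × 3 = 9.12
  Sum = 28.1325 µg/mL·h
Extrapolated tail: C_last / k_e = 1.52 / 0.367 = 4.142
AUC_0→∞ = 28.1325 + 4.142 = 32.2745 µg/mL·h

AUC = 32.3 µg/mL·h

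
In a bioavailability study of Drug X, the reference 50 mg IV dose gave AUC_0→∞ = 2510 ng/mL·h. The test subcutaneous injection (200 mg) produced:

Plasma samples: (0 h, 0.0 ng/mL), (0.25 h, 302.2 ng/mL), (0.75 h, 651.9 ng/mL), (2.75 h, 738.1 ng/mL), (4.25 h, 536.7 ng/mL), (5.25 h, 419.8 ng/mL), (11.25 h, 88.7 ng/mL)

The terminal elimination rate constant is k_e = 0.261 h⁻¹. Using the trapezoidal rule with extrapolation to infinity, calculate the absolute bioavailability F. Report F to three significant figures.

F = 0.495

Trapezoidal AUC_0→11.25 (subcutaneous injection):
  [0→0.25]: (0.0+302.2)/2 × 0.25 = 37.775
  [0.25→0.75]: (302.2+651.9)/2 × 0.5 = 238.525
  [0.75→2.75]: (651.9+738.1)/2 × 2 = 1390.0
  [2.75→4.25]: (738.1+536.7)/2 × 1.5 = 956.1
  [4.25→5.25]: (536.7+419.8)/2 × 1 = 478.25
  [5.25→11.25]: (419.8+88.7)/2 × 6 = 1525.5
  Sum = 4626.15 ng/mL·h
Tail: C_last/k_e = 88.7/0.261 = 339.847
AUC_0→∞ (subcutaneous injection) = 4626.15 + 339.847 = 4965.997 ng/mL·h
F = (AUC_ev/D_ev)/(AUC_iv/D_iv) = (4965.997/200)/(2510/50) = 24.829985/50.2 = 0.4946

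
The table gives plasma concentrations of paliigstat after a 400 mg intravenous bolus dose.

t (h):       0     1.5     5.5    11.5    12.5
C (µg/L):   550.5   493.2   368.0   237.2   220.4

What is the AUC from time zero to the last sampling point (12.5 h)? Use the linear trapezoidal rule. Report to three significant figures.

Trapezoidal AUC_0→12.5:
  [0→1.5]: (550.5+493.2)/2 × 1.5 = 782.775
  [1.5→5.5]: (493.2+368.0)/2 × 4 = 1722.4
  [5.5→11.5]: (368.0+237.2)/2 × 6 = 1815.6
  [11.5→12.5]: (237.2+220.4)/2 × 1 = 228.8
  Sum = 4549.575 µg/L·h

AUC = 4550 µg/L·h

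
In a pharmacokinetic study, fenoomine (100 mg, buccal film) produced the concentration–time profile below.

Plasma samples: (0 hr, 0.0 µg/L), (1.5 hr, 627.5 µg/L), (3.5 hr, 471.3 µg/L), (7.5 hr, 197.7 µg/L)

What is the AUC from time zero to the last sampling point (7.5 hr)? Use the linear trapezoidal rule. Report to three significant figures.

Trapezoidal AUC_0→7.5:
  [0→1.5]: (0.0+627.5)/2 × 1.5 = 470.625
  [1.5→3.5]: (627.5+471.3)/2 × 2 = 1098.8
  [3.5→7.5]: (471.3+197.7)/2 × 4 = 1338.0
  Sum = 2907.425 µg/L·hr

AUC = 2910 µg/L·hr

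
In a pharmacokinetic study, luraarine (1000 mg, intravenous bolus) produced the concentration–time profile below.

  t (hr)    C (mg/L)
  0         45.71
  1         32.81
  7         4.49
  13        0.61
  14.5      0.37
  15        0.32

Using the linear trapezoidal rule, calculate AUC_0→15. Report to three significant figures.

AUC = 167 mg/L·hr

Trapezoidal AUC_0→15:
  [0→1]: (45.71+32.81)/2 × 1 = 39.26
  [1→7]: (32.81+4.49)/2 × 6 = 111.9
  [7→13]: (4.49+0.61)/2 × 6 = 15.3
  [13→14.5]: (0.61+0.37)/2 × 1.5 = 0.735
  [14.5→15]: (0.37+0.32)/2 × 0.5 = 0.1725
  Sum = 167.3675 mg/L·hr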